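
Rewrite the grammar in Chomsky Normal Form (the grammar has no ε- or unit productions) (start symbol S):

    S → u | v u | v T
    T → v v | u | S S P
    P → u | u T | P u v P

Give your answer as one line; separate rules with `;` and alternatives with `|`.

S → u | X1 X2 | X1 T; T → X1 X1 | u | S Y1; P → u | X2 T | P Y2; X1 → v; X2 → u; Y1 → S P; Y2 → X2 Y3; Y3 → X1 P

Introduce a nonterminal for each terminal appearing in a rule of length ≥ 2: X1 → v, X2 → u.
Binarize each right-hand side of length ≥ 3 by chaining fresh nonterminals (Y1, Y2, …): affected rules were T → S S P; P → P X2 X1 P.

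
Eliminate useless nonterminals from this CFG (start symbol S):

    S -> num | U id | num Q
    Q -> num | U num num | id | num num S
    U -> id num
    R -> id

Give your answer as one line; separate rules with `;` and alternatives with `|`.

S -> num | U id | num Q; Q -> num | U num num | id | num num S; U -> id num

Generating nonterminals: {Q, R, S, U}.
Reachable from S after that: {Q, S, U}.
Removed useless symbols: {R} and every production mentioning them.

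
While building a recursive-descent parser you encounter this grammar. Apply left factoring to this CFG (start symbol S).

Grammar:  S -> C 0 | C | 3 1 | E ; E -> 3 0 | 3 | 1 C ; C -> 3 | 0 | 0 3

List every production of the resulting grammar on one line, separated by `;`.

S has alternatives sharing prefix 'C': factor to S → C S' with S' → 0 | ε.
E has alternatives sharing prefix '3': factor to E → 3 E' with E' → 0 | ε.
C has alternatives sharing prefix '0': factor to C → 0 C' with C' → ε | 3.

S -> 3 1 | E | C S'; E -> 1 C | 3 E'; C -> 3 | 0 C'; S' -> 0 | epsilon; E' -> 0 | epsilon; C' -> epsilon | 3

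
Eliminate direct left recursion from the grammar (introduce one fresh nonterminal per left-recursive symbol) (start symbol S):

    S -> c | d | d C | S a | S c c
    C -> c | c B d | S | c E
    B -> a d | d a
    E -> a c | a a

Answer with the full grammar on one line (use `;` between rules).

S is directly left-recursive.
For S: α = {a, c c}, β = {c, d, d C}. Rewrite as S → β S' and S' → α S' | ε.

S -> c S' | d S' | d C S'; C -> c | c B d | S | c E; B -> a d | d a; E -> a c | a a; S' -> a S' | c c S' | ε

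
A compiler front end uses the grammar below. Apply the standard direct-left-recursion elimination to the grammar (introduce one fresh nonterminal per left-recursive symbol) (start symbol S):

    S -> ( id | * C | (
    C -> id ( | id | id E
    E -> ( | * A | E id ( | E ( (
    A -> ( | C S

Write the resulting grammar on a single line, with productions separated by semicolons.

S -> ( id | * C | (; C -> id ( | id | id E; E -> ( E' | * A E'; A -> ( | C S; E' -> id ( E' | ( ( E' | ε

Left recursion appears on E.
For E: α = {id (, ( (}, β = {(, * A}. Rewrite as E → β E' and E' → α E' | ε.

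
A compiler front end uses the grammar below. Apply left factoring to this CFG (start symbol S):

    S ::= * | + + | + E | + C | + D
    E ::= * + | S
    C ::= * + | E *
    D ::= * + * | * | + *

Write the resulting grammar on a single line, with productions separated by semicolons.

S has alternatives sharing prefix '+': factor to S → + S' with S' → + | E | C | D.
D has alternatives sharing prefix '*': factor to D → * D' with D' → + * | ε.

S ::= * | + S'; E ::= * + | S; C ::= * + | E *; D ::= + * | * D'; S' ::= + | E | C | D; D' ::= + * | ε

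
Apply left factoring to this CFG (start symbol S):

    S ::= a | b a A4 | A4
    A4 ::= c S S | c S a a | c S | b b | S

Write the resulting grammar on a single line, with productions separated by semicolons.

A4 has alternatives sharing prefix 'c S': factor to A4 → c S A4' with A4' → S | a a | ε.

S ::= a | b a A4 | A4; A4 ::= b b | S | c S A4'; A4' ::= S | a a | ε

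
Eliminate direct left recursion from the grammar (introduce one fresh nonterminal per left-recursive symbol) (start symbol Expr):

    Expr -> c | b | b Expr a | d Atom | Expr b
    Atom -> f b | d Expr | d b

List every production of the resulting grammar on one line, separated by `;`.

Expr is directly left-recursive.
For Expr: α = {b}, β = {c, b, b Expr a, d Atom}. Rewrite as Expr → β Expr1 and Expr1 → α Expr1 | ε.

Expr -> c Expr1 | b Expr1 | b Expr a Expr1 | d Atom Expr1; Atom -> f b | d Expr | d b; Expr1 -> b Expr1 | ε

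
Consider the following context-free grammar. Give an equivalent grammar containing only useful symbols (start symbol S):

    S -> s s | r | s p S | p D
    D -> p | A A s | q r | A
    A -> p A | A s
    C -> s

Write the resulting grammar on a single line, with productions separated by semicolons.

Generating nonterminals: {C, D, S}.
Reachable from S after that: {D, S}.
Removed useless symbols: {A, C} and every production mentioning them.

S -> s s | r | s p S | p D; D -> p | q r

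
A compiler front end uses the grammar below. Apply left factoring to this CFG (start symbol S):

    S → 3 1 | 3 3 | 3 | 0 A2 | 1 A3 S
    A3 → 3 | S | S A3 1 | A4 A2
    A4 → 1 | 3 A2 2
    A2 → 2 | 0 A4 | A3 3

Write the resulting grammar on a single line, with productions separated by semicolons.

S has alternatives sharing prefix '3': factor to S → 3 S' with S' → 1 | 3 | ε.
A3 has alternatives sharing prefix 'S': factor to A3 → S A3' with A3' → ε | A3 1.

S → 0 A2 | 1 A3 S | 3 S'; A3 → 3 | A4 A2 | S A3'; A4 → 1 | 3 A2 2; A2 → 2 | 0 A4 | A3 3; S' → 1 | 3 | ε; A3' → ε | A3 1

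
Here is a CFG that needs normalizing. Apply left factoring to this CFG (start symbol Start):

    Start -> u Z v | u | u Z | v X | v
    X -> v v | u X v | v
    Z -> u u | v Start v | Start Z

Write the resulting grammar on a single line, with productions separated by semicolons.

Start has alternatives sharing prefix 'u': factor to Start → u Start1 with Start1 → Z v | ε | Z.
Start has alternatives sharing prefix 'v': factor to Start → v Start2 with Start2 → X | ε.
X has alternatives sharing prefix 'v': factor to X → v X1 with X1 → v | ε.
Start1 has alternatives sharing prefix 'Z': factor to Start1 → Z Start11 with Start11 → v | ε.

Start -> u Start1 | v Start2; X -> u X v | v X1; Z -> u u | v Start v | Start Z; Start1 -> ε | Z Start11; Start2 -> X | ε; X1 -> v | ε; Start11 -> v | ε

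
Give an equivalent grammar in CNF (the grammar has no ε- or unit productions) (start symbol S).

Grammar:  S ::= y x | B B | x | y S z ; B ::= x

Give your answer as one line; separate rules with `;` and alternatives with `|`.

Introduce a nonterminal for each terminal appearing in a rule of length ≥ 2: X1 → y, X2 → x, X3 → z.
Binarize each right-hand side of length ≥ 3 by chaining fresh nonterminals (Y1, Y2, …): affected rules were S → X1 S X3.

S ::= X1 X2 | B B | x | X1 Y1; B ::= x; X1 ::= y; X2 ::= x; X3 ::= z; Y1 ::= S X3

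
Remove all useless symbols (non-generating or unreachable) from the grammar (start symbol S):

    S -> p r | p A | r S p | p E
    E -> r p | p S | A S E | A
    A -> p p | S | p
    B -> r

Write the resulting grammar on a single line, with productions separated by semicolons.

S -> p r | p A | r S p | p E; E -> r p | p S | A S E | A; A -> p p | S | p

Generating nonterminals: {A, B, E, S}.
Reachable from S after that: {A, E, S}.
Removed useless symbols: {B} and every production mentioning them.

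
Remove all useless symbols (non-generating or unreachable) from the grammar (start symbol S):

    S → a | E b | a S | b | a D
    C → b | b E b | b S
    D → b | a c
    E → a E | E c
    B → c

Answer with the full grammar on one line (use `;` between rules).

S → a | a S | b | a D; D → b | a c

Generating nonterminals: {B, C, D, S}.
Reachable from S after that: {D, S}.
Removed useless symbols: {B, C, E} and every production mentioning them.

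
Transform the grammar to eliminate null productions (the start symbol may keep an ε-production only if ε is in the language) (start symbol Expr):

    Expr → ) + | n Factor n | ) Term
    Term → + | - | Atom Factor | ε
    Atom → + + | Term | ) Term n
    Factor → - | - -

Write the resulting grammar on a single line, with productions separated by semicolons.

Nullable nonterminals: {Atom, Term}.
ε ∉ L(G), so no ε-production is kept.
For each production, add variants omitting each subset of nullable occurrences: Expr → ) Term gives ) Term | ). Term → Atom Factor gives Atom Factor | Factor. Atom → ) Term n gives ) Term n | ) n.

Expr → ) + | n Factor n | ) Term | ); Term → + | - | Atom Factor | Factor; Atom → + + | Term | ) Term n | ) n; Factor → - | - -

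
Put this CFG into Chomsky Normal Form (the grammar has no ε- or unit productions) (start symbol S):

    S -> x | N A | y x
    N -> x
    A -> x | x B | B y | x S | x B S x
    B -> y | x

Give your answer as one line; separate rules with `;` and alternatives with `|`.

S -> x | N A | X1 X2; N -> x; A -> x | X2 B | B X1 | X2 S | X2 Y1; B -> y | x; X1 -> y; X2 -> x; Y1 -> B Y2; Y2 -> S X2

Introduce a nonterminal for each terminal appearing in a rule of length ≥ 2: X1 → y, X2 → x.
Binarize each right-hand side of length ≥ 3 by chaining fresh nonterminals (Y1, Y2, …): affected rules were A → X2 B S X2.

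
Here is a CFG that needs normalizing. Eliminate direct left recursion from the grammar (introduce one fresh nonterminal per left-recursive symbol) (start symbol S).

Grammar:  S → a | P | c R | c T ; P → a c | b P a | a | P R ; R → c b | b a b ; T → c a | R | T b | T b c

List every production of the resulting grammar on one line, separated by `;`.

S → a | P | c R | c T; P → a c P' | b P a P' | a P'; R → c b | b a b; T → c a T' | R T'; P' → R P' | epsilon; T' → b T' | b c T' | epsilon

P, T are directly left-recursive.
For P: α = {R}, β = {a c, b P a, a}. Rewrite as P → β P' and P' → α P' | ε.
For T: α = {b, b c}, β = {c a, R}. Rewrite as T → β T' and T' → α T' | ε.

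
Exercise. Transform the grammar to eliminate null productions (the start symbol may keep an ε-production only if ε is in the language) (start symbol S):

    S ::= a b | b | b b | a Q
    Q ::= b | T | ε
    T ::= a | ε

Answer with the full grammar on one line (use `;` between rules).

The nullable symbols are {Q, T}.
ε ∉ L(G), so no ε-production is kept.
For each production, add variants omitting each subset of nullable occurrences: S → a Q gives a Q | a.

S ::= a b | b | b b | a Q | a; Q ::= b | T; T ::= a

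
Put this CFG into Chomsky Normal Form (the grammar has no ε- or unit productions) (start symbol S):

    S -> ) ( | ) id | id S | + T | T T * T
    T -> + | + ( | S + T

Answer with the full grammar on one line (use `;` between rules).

Introduce a nonterminal for each terminal appearing in a rule of length ≥ 2: X1 → ), X2 → (, X3 → id, X4 → +, X5 → *.
Binarize each right-hand side of length ≥ 3 by chaining fresh nonterminals (Y1, Y2, …): affected rules were S → T T X5 T; T → S X4 T.

S -> X1 X2 | X1 X3 | X3 S | X4 T | T Y1; T -> + | X4 X2 | S Y3; X1 -> ); X2 -> (; X3 -> id; X4 -> +; X5 -> *; Y1 -> T Y2; Y2 -> X5 T; Y3 -> X4 T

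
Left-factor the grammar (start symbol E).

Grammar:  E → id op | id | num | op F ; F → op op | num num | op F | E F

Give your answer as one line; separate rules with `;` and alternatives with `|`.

E has alternatives sharing prefix 'id': factor to E → id E' with E' → op | ε.
F has alternatives sharing prefix 'op': factor to F → op F' with F' → op | F.

E → num | op F | id E'; F → num num | E F | op F'; E' → op | ε; F' → op | F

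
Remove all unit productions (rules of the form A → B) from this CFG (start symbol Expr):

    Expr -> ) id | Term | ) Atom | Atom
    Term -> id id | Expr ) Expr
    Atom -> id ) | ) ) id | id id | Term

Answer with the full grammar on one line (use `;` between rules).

Unit pairs: Atom ⇒* {Term}; Expr ⇒* {Atom, Term}.
Replace each nonterminal's rules with the union of the non-unit rules of every nonterminal it unit-derives.

Expr -> id id | Expr ) Expr | id ) | ) ) id | ) id | ) Atom; Term -> id id | Expr ) Expr; Atom -> id id | Expr ) Expr | id ) | ) ) id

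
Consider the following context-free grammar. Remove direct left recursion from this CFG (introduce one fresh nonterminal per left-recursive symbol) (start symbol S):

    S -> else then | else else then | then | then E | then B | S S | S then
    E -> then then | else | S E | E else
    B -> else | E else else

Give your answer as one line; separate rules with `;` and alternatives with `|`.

S -> else then S' | else else then S' | then S' | then E S' | then B S'; E -> then then E' | else E' | S E E'; B -> else | E else else; S' -> S S' | then S' | ε; E' -> else E' | ε

Left recursion appears on S, E.
For S: α = {S, then}, β = {else then, else else then, then, then E, then B}. Rewrite as S → β S' and S' → α S' | ε.
For E: α = {else}, β = {then then, else, S E}. Rewrite as E → β E' and E' → α E' | ε.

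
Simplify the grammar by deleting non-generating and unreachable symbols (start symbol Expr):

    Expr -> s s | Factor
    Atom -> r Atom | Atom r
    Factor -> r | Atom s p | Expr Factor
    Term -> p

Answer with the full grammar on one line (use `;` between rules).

Generating nonterminals: {Expr, Factor, Term}.
Reachable from Expr after that: {Expr, Factor}.
Removed useless symbols: {Atom, Term} and every production mentioning them.

Expr -> s s | Factor; Factor -> r | Expr Factor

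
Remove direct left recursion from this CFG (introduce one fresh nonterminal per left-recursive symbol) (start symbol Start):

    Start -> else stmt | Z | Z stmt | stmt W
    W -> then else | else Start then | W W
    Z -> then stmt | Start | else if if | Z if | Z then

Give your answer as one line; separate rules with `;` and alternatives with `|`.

Start -> else stmt | Z | Z stmt | stmt W; W -> then else W1 | else Start then W1; Z -> then stmt Z1 | Start Z1 | else if if Z1; W1 -> W W1 | eps; Z1 -> if Z1 | then Z1 | eps

Left recursion appears on W, Z.
For W: α = {W}, β = {then else, else Start then}. Rewrite as W → β W1 and W1 → α W1 | ε.
For Z: α = {if, then}, β = {then stmt, Start, else if if}. Rewrite as Z → β Z1 and Z1 → α Z1 | ε.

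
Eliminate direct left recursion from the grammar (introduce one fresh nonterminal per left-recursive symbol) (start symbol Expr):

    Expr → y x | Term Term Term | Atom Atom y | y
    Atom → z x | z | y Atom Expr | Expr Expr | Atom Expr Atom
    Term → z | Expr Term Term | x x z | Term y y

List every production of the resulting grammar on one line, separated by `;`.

Directly left-recursive nonterminals: Atom, Term.
For Atom: α = {Expr Atom}, β = {z x, z, y Atom Expr, Expr Expr}. Rewrite as Atom → β Atom1 and Atom1 → α Atom1 | ε.
For Term: α = {y y}, β = {z, Expr Term Term, x x z}. Rewrite as Term → β Term1 and Term1 → α Term1 | ε.

Expr → y x | Term Term Term | Atom Atom y | y; Atom → z x Atom1 | z Atom1 | y Atom Expr Atom1 | Expr Expr Atom1; Term → z Term1 | Expr Term Term Term1 | x x z Term1; Atom1 → Expr Atom Atom1 | ε; Term1 → y y Term1 | ε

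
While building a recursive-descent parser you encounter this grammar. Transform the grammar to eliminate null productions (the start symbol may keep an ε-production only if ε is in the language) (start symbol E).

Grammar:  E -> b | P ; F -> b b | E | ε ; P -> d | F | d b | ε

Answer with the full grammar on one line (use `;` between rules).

Nullable set = {E, F, P}.
ε ∈ L(G) since E is nullable, so keep E → ε.

E -> b | P | ε; F -> b b | E; P -> d | F | d b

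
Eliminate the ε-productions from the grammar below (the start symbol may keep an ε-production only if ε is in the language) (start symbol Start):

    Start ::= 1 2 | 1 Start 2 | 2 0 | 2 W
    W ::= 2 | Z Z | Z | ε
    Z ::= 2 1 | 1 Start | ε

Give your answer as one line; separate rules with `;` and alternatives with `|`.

Start ::= 1 2 | 1 Start 2 | 2 0 | 2 W | 2; W ::= 2 | Z Z | Z; Z ::= 2 1 | 1 Start

The nullable symbols are {W, Z}.
ε ∉ L(G), so no ε-production is kept.
For each production, add variants omitting each subset of nullable occurrences: Start → 2 W gives 2 W | 2. W → Z Z gives Z Z | Z.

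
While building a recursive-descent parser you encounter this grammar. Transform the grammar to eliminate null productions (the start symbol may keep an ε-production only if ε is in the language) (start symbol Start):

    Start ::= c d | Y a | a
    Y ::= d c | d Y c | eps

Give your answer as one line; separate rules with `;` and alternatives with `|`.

Start ::= c d | Y a | a; Y ::= d c | d Y c

Nullable set = {Y}.
ε ∉ L(G), so no ε-production is kept.
Expand every rule over subsets of its nullable positions: Start → Y a gives Y a | a.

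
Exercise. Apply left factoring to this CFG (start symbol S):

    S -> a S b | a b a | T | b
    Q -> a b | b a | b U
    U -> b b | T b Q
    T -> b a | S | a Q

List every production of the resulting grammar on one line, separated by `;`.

S has alternatives sharing prefix 'a': factor to S → a S' with S' → S b | b a.
Q has alternatives sharing prefix 'b': factor to Q → b Q' with Q' → a | U.

S -> T | b | a S'; Q -> a b | b Q'; U -> b b | T b Q; T -> b a | S | a Q; S' -> S b | b a; Q' -> a | U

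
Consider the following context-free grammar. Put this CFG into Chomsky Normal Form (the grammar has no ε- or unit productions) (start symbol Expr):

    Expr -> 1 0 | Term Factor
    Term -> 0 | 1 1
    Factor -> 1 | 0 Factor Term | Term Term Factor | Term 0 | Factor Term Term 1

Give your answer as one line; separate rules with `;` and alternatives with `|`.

Expr -> X1 X2 | Term Factor; Term -> 0 | X1 X1; Factor -> 1 | X2 Y1 | Term Y2 | Term X2 | Factor Y3; X1 -> 1; X2 -> 0; Y1 -> Factor Term; Y2 -> Term Factor; Y3 -> Term Y4; Y4 -> Term X1

Introduce a nonterminal for each terminal appearing in a rule of length ≥ 2: X1 → 1, X2 → 0.
Binarize each right-hand side of length ≥ 3 by chaining fresh nonterminals (Y1, Y2, …): affected rules were Factor → X2 Factor Term; Factor → Term Term Factor; Factor → Factor Term Term X1.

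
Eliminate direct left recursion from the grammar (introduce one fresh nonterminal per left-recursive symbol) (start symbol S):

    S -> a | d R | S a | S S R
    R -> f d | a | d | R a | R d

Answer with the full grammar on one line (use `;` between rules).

Directly left-recursive nonterminals: S, R.
For S: α = {a, S R}, β = {a, d R}. Rewrite as S → β S' and S' → α S' | ε.
For R: α = {a, d}, β = {f d, a, d}. Rewrite as R → β R' and R' → α R' | ε.

S -> a S' | d R S'; R -> f d R' | a R' | d R'; S' -> a S' | S R S' | ε; R' -> a R' | d R' | ε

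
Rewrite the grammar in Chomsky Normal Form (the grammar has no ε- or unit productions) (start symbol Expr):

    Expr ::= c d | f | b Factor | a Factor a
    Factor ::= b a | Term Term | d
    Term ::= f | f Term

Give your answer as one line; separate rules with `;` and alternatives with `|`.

Introduce a nonterminal for each terminal appearing in a rule of length ≥ 2: X1 → c, X2 → d, X3 → b, X4 → a, X5 → f.
Binarize each right-hand side of length ≥ 3 by chaining fresh nonterminals (Y1, Y2, …): affected rules were Expr → X4 Factor X4.

Expr ::= X1 X2 | f | X3 Factor | X4 Y1; Factor ::= X3 X4 | Term Term | d; Term ::= f | X5 Term; X1 ::= c; X2 ::= d; X3 ::= b; X4 ::= a; X5 ::= f; Y1 ::= Factor X4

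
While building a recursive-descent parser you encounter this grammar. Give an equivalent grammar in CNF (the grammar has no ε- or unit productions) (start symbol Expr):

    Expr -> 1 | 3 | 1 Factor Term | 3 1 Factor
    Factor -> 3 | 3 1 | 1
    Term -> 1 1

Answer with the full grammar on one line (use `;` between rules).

Expr -> 1 | 3 | X1 Y1 | X2 Y2; Factor -> 3 | X2 X1 | 1; Term -> X1 X1; X1 -> 1; X2 -> 3; Y1 -> Factor Term; Y2 -> X1 Factor

Introduce a nonterminal for each terminal appearing in a rule of length ≥ 2: X1 → 1, X2 → 3.
Binarize each right-hand side of length ≥ 3 by chaining fresh nonterminals (Y1, Y2, …): affected rules were Expr → X1 Factor Term; Expr → X2 X1 Factor.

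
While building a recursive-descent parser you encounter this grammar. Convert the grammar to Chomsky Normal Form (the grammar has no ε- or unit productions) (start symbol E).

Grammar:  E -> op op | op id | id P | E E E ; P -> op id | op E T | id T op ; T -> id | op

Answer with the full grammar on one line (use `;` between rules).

Introduce a nonterminal for each terminal appearing in a rule of length ≥ 2: X1 → op, X2 → id.
Binarize each right-hand side of length ≥ 3 by chaining fresh nonterminals (Y1, Y2, …): affected rules were E → E E E; P → X1 E T; P → X2 T X1.

E -> X1 X1 | X1 X2 | X2 P | E Y1; P -> X1 X2 | X1 Y2 | X2 Y3; T -> id | op; X1 -> op; X2 -> id; Y1 -> E E; Y2 -> E T; Y3 -> T X1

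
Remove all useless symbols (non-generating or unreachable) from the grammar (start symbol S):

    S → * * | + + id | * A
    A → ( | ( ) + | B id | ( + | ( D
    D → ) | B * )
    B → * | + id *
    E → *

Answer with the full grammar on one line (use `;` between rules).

Generating nonterminals: {A, B, D, E, S}.
Reachable from S after that: {A, B, D, S}.
Removed useless symbols: {E} and every production mentioning them.

S → * * | + + id | * A; A → ( | ( ) + | B id | ( + | ( D; D → ) | B * ); B → * | + id *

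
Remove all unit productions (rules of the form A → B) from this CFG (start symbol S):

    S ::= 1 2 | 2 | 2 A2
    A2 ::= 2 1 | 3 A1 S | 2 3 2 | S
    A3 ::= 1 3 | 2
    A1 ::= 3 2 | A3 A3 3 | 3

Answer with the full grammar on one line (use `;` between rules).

S ::= 1 2 | 2 | 2 A2; A2 ::= 2 1 | 3 A1 S | 2 3 2 | 1 2 | 2 | 2 A2; A3 ::= 1 3 | 2; A1 ::= 3 2 | A3 A3 3 | 3

Unit pairs: A2 ⇒* {S}.
For each unit pair (A, B), copy every non-unit production of B to A, then drop all unit productions.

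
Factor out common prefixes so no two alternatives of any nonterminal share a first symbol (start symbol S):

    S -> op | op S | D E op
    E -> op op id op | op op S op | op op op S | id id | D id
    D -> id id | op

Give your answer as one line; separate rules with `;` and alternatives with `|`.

S has alternatives sharing prefix 'op': factor to S → op S' with S' → ε | S.
E has alternatives sharing prefix 'op op': factor to E → op op E' with E' → id op | S op | op S.

S -> D E op | op S'; E -> id id | D id | op op E'; D -> id id | op; S' -> ε | S; E' -> id op | S op | op S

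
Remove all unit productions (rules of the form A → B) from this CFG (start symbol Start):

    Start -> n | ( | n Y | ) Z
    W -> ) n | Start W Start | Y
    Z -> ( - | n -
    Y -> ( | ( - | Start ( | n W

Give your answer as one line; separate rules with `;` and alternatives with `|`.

Unit pairs: W ⇒* {Y}.
Replace each nonterminal's rules with the union of the non-unit rules of every nonterminal it unit-derives.

Start -> n | ( | n Y | ) Z; W -> ( | ( - | Start ( | n W | ) n | Start W Start; Z -> ( - | n -; Y -> ( | ( - | Start ( | n W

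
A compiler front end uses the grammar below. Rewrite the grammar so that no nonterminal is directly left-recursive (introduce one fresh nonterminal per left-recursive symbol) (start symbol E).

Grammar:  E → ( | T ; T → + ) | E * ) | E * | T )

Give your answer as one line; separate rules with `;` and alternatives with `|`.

E → ( | T; T → + ) T' | E * ) T' | E * T'; T' → ) T' | ε

T is directly left-recursive.
For T: α = {)}, β = {+ ), E * ), E *}. Rewrite as T → β T' and T' → α T' | ε.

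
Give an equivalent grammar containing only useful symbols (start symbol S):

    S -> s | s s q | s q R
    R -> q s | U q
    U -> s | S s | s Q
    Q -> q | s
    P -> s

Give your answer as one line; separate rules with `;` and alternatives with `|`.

S -> s | s s q | s q R; R -> q s | U q; U -> s | S s | s Q; Q -> q | s

Generating nonterminals: {P, Q, R, S, U}.
Reachable from S after that: {Q, R, S, U}.
Removed useless symbols: {P} and every production mentioning them.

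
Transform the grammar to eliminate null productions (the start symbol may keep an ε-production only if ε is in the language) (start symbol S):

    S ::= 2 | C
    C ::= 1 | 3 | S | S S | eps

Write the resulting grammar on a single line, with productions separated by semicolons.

Nullable nonterminals: {C, S}.
ε ∈ L(G) since S is nullable, so keep S → ε.

S ::= 2 | C | ε; C ::= 1 | 3 | S | S S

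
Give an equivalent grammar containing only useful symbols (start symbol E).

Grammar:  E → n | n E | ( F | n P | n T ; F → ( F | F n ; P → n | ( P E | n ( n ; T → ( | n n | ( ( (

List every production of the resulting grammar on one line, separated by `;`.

E → n | n E | n P | n T; P → n | ( P E | n ( n; T → ( | n n | ( ( (

Generating nonterminals: {E, P, T}.
Reachable from E after that: {E, P, T}.
Removed useless symbols: {F} and every production mentioning them.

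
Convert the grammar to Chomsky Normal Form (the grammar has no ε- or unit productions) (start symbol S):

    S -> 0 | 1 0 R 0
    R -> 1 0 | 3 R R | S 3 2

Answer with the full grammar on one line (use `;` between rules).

Introduce a nonterminal for each terminal appearing in a rule of length ≥ 2: X1 → 1, X2 → 0, X3 → 3, X4 → 2.
Binarize each right-hand side of length ≥ 3 by chaining fresh nonterminals (Y1, Y2, …): affected rules were S → X1 X2 R X2; R → X3 R R; R → S X3 X4.

S -> 0 | X1 Y1; R -> X1 X2 | X3 Y3 | S Y4; X1 -> 1; X2 -> 0; X3 -> 3; X4 -> 2; Y1 -> X2 Y2; Y2 -> R X2; Y3 -> R R; Y4 -> X3 X4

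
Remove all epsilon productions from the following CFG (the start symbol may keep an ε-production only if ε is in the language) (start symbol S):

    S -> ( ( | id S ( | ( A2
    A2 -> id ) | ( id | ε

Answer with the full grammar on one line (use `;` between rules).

S -> ( ( | id S ( | ( A2 | (; A2 -> id ) | ( id

The nullable symbols are {A2}.
ε ∉ L(G), so no ε-production is kept.
For each production, add variants omitting each subset of nullable occurrences: S → ( A2 gives ( A2 | (.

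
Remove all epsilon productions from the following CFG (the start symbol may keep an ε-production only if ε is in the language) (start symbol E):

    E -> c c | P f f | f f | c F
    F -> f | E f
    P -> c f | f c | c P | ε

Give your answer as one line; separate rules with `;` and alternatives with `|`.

E -> c c | P f f | f f | c F; F -> f | E f; P -> c f | f c | c P | c

Nullable nonterminals: {P}.
ε ∉ L(G), so no ε-production is kept.
Expand every rule over subsets of its nullable positions: E → P f f gives P f f | f f. P → c P gives c P | c.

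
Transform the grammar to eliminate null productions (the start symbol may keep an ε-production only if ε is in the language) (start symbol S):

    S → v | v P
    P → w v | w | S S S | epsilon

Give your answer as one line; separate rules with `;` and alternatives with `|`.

S → v | v P; P → w v | w | S S S

Nullable set = {P}.
ε ∉ L(G), so no ε-production is kept.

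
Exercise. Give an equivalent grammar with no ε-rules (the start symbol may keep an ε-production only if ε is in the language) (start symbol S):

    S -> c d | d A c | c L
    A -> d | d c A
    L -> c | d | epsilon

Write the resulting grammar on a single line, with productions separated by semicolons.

S -> c d | d A c | c L | c; A -> d | d c A; L -> c | d

The nullable symbols are {L}.
ε ∉ L(G), so no ε-production is kept.
For each production, add variants omitting each subset of nullable occurrences: S → c L gives c L | c.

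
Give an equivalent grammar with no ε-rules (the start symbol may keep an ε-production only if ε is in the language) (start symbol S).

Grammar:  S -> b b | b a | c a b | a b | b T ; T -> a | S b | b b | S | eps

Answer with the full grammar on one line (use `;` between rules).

S -> b b | b a | c a b | a b | b T | b; T -> a | S b | b b | S

Nullable set = {T}.
ε ∉ L(G), so no ε-production is kept.
Add the nullable-subset variants: S → b T gives b T | b.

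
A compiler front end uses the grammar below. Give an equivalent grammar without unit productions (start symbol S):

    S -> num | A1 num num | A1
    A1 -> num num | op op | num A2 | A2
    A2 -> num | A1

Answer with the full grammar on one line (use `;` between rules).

S -> num | num num | op op | num A2 | A1 num num; A1 -> num | num num | op op | num A2; A2 -> num | num num | op op | num A2

Unit pairs: A1 ⇒* {A2}; A2 ⇒* {A1}; S ⇒* {A1, A2}.
For each unit pair (A, B), copy every non-unit production of B to A, then drop all unit productions.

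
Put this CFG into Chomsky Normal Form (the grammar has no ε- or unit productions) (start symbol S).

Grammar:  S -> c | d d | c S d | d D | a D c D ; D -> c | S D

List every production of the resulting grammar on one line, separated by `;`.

Introduce a nonterminal for each terminal appearing in a rule of length ≥ 2: X1 → d, X2 → c, X3 → a.
Binarize each right-hand side of length ≥ 3 by chaining fresh nonterminals (Y1, Y2, …): affected rules were S → X2 S X1; S → X3 D X2 D.

S -> c | X1 X1 | X2 Y1 | X1 D | X3 Y2; D -> c | S D; X1 -> d; X2 -> c; X3 -> a; Y1 -> S X1; Y2 -> D Y3; Y3 -> X2 D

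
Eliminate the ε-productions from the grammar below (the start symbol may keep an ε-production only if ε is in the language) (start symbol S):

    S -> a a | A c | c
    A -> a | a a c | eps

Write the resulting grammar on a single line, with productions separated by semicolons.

The nullable symbols are {A}.
ε ∉ L(G), so no ε-production is kept.
Expand every rule over subsets of its nullable positions: S → A c gives A c | c.

S -> a a | A c | c; A -> a | a a c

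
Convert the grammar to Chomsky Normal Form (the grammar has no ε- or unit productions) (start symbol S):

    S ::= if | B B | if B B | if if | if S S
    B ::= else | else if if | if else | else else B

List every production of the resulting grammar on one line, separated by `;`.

Introduce a nonterminal for each terminal appearing in a rule of length ≥ 2: X1 → if, X2 → else.
Binarize each right-hand side of length ≥ 3 by chaining fresh nonterminals (Y1, Y2, …): affected rules were S → X1 B B; S → X1 S S; B → X2 X1 X1; B → X2 X2 B.

S ::= if | B B | X1 Y1 | X1 X1 | X1 Y2; B ::= else | X2 Y3 | X1 X2 | X2 Y4; X1 ::= if; X2 ::= else; Y1 ::= B B; Y2 ::= S S; Y3 ::= X1 X1; Y4 ::= X2 B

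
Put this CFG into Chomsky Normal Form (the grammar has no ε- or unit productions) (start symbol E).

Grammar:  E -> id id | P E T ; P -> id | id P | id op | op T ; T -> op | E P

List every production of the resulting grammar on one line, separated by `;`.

E -> X1 X1 | P Y1; P -> id | X1 P | X1 X2 | X2 T; T -> op | E P; X1 -> id; X2 -> op; Y1 -> E T

Introduce a nonterminal for each terminal appearing in a rule of length ≥ 2: X1 → id, X2 → op.
Binarize each right-hand side of length ≥ 3 by chaining fresh nonterminals (Y1, Y2, …): affected rules were E → P E T.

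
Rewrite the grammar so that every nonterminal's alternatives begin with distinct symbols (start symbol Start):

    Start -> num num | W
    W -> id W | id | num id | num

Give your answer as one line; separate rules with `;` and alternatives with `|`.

Start -> num num | W; W -> id W1 | num W2; W1 -> W | ε; W2 -> id | ε

W has alternatives sharing prefix 'id': factor to W → id W1 with W1 → W | ε.
W has alternatives sharing prefix 'num': factor to W → num W2 with W2 → id | ε.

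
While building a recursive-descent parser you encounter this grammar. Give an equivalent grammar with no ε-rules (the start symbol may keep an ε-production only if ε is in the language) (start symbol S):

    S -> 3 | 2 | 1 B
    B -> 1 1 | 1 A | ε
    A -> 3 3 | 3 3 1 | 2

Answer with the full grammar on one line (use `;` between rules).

S -> 3 | 2 | 1 B | 1; B -> 1 1 | 1 A; A -> 3 3 | 3 3 1 | 2

Nullable nonterminals: {B}.
ε ∉ L(G), so no ε-production is kept.
Expand every rule over subsets of its nullable positions: S → 1 B gives 1 B | 1.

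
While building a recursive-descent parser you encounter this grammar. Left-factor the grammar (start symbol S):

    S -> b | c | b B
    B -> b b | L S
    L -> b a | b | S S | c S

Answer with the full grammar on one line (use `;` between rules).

S -> c | b S'; B -> b b | L S; L -> S S | c S | b L'; S' -> epsilon | B; L' -> a | epsilon

S has alternatives sharing prefix 'b': factor to S → b S' with S' → ε | B.
L has alternatives sharing prefix 'b': factor to L → b L' with L' → a | ε.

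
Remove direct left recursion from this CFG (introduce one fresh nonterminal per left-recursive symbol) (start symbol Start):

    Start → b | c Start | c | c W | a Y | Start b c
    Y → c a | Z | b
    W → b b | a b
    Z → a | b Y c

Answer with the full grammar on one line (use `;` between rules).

Left recursion appears on Start.
For Start: α = {b c}, β = {b, c Start, c, c W, a Y}. Rewrite as Start → β Start1 and Start1 → α Start1 | ε.

Start → b Start1 | c Start Start1 | c Start1 | c W Start1 | a Y Start1; Y → c a | Z | b; W → b b | a b; Z → a | b Y c; Start1 → b c Start1 | ε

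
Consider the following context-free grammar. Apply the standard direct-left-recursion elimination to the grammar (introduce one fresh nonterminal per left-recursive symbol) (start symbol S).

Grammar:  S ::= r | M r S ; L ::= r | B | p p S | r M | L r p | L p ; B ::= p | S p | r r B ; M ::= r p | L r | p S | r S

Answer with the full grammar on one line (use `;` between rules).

S ::= r | M r S; L ::= r L' | B L' | p p S L' | r M L'; B ::= p | S p | r r B; M ::= r p | L r | p S | r S; L' ::= r p L' | p L' | ε

Left recursion appears on L.
For L: α = {r p, p}, β = {r, B, p p S, r M}. Rewrite as L → β L' and L' → α L' | ε.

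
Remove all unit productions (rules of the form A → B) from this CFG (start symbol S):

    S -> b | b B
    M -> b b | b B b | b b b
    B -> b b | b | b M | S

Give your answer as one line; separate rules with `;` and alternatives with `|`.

Unit pairs: B ⇒* {S}.
For each unit pair (A, B), copy every non-unit production of B to A, then drop all unit productions.

S -> b | b B; M -> b b | b B b | b b b; B -> b b | b | b M | b B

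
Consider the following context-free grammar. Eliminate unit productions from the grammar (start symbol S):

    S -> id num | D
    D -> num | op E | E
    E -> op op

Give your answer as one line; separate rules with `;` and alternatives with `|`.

Unit pairs: D ⇒* {E}; S ⇒* {D, E}.
For every A with A ⇒* B via unit rules, add B's non-unit alternatives to A; then delete every rule of the form X → Y.

S -> op op | num | op E | id num; D -> op op | num | op E; E -> op op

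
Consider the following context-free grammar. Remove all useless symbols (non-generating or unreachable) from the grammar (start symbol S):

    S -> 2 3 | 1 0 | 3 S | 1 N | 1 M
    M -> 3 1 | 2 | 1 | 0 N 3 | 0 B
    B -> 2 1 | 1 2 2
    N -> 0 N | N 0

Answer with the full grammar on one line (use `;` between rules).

Generating nonterminals: {B, M, S}.
Reachable from S after that: {B, M, S}.
Removed useless symbols: {N} and every production mentioning them.

S -> 2 3 | 1 0 | 3 S | 1 M; M -> 3 1 | 2 | 1 | 0 B; B -> 2 1 | 1 2 2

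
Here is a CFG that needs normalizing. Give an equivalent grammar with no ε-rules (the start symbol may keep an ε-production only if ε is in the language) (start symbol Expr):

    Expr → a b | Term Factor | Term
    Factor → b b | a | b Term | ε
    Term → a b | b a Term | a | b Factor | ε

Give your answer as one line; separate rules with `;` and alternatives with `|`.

Expr → a b | Term Factor | Term | Factor | ε; Factor → b b | a | b Term | b; Term → a b | b a Term | b a | a | b Factor | b

The nullable symbols are {Expr, Factor, Term}.
ε ∈ L(G) since Expr is nullable, so keep Expr → ε.
For each production, add variants omitting each subset of nullable occurrences: Expr → Term Factor gives Term Factor | Term | Factor. Factor → b Term gives b Term | b. Term → b a Term gives b a Term | b a. Term → b Factor gives b Factor | b.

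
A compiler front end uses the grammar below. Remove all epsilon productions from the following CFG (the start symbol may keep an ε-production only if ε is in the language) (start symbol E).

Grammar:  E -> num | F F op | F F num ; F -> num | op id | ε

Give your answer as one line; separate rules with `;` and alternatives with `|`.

E -> num | F F op | F op | op | F F num | F num; F -> num | op id

Nullable nonterminals: {F}.
ε ∉ L(G), so no ε-production is kept.
Expand every rule over subsets of its nullable positions: E → F F op gives F F op | F op | op. E → F F num gives F F num | F num.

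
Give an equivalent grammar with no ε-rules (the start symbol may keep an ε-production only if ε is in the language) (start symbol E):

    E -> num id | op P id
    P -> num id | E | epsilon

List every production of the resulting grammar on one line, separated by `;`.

Nullable nonterminals: {P}.
ε ∉ L(G), so no ε-production is kept.
Expand every rule over subsets of its nullable positions: E → op P id gives op P id | op id.

E -> num id | op P id | op id; P -> num id | E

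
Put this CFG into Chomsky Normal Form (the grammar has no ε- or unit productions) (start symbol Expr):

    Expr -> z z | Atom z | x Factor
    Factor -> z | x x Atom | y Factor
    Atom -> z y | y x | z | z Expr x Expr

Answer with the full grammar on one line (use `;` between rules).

Expr -> X1 X1 | Atom X1 | X2 Factor; Factor -> z | X2 Y1 | X3 Factor; Atom -> X1 X3 | X3 X2 | z | X1 Y2; X1 -> z; X2 -> x; X3 -> y; Y1 -> X2 Atom; Y2 -> Expr Y3; Y3 -> X2 Expr

Introduce a nonterminal for each terminal appearing in a rule of length ≥ 2: X1 → z, X2 → x, X3 → y.
Binarize each right-hand side of length ≥ 3 by chaining fresh nonterminals (Y1, Y2, …): affected rules were Factor → X2 X2 Atom; Atom → X1 Expr X2 Expr.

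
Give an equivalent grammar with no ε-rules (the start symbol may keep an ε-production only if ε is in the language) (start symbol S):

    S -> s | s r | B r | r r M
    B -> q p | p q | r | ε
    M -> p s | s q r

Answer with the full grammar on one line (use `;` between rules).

Nullable nonterminals: {B}.
ε ∉ L(G), so no ε-production is kept.
For each production, add variants omitting each subset of nullable occurrences: S → B r gives B r | r.

S -> s | s r | B r | r | r r M; B -> q p | p q | r; M -> p s | s q r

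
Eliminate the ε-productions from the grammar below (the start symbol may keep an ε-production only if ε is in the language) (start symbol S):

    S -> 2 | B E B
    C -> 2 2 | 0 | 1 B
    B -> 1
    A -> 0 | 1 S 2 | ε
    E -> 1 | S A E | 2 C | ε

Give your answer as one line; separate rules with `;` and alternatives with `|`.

S -> 2 | B E B | B B; C -> 2 2 | 0 | 1 B; B -> 1; A -> 0 | 1 S 2; E -> 1 | S A E | S A | S E | S | 2 C

Nullable nonterminals: {A, E}.
ε ∉ L(G), so no ε-production is kept.
Expand every rule over subsets of its nullable positions: S → B E B gives B E B | B B. E → S A E gives S A E | S A | S E | S.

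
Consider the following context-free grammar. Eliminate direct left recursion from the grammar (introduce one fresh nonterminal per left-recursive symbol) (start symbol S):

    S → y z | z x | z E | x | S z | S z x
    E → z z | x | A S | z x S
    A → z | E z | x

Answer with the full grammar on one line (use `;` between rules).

Left recursion appears on S.
For S: α = {z, z x}, β = {y z, z x, z E, x}. Rewrite as S → β S' and S' → α S' | ε.

S → y z S' | z x S' | z E S' | x S'; E → z z | x | A S | z x S; A → z | E z | x; S' → z S' | z x S' | ε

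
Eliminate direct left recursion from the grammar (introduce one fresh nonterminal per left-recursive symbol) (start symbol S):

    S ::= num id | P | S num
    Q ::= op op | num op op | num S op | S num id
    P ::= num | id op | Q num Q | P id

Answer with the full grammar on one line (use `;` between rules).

S, P are directly left-recursive.
For S: α = {num}, β = {num id, P}. Rewrite as S → β S' and S' → α S' | ε.
For P: α = {id}, β = {num, id op, Q num Q}. Rewrite as P → β P' and P' → α P' | ε.

S ::= num id S' | P S'; Q ::= op op | num op op | num S op | S num id; P ::= num P' | id op P' | Q num Q P'; S' ::= num S' | ε; P' ::= id P' | ε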